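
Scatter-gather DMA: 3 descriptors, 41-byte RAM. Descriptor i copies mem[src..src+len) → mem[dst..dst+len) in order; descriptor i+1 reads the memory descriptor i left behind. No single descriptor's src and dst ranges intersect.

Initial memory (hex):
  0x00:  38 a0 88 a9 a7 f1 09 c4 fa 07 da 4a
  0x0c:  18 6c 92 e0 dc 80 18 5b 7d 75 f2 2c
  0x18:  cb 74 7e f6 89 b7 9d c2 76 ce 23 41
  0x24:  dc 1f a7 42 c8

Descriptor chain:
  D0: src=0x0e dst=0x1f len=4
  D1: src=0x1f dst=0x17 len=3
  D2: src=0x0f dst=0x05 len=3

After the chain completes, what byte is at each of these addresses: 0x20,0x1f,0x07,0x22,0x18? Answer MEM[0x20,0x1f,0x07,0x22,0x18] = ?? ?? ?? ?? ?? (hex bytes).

MEM[0x20,0x1f,0x07,0x22,0x18] = e0 92 80 80 e0

D0: mem[0x1f..0x22] <- [92 e0 dc 80]
D1: mem[0x17..0x19] <- [92 e0 dc]
D2: mem[0x05..0x07] <- [e0 dc 80]
query mem[0x20]=0xe0, mem[0x1f]=0x92, mem[0x07]=0x80, mem[0x22]=0x80, mem[0x18]=0xe0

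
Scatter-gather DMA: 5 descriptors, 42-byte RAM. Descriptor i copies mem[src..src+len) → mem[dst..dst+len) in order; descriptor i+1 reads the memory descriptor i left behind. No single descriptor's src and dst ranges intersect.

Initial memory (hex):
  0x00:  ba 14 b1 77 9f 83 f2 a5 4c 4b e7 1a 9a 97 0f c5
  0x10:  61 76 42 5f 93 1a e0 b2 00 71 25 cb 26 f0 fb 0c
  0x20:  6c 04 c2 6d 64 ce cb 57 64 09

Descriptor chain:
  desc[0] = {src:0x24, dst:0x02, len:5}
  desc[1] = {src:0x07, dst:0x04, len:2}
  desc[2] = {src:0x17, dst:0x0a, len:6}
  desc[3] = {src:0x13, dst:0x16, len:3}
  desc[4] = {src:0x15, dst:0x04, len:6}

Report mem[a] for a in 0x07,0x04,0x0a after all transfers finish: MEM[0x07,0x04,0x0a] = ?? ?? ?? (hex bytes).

MEM[0x07,0x04,0x0a] = 1a 1a b2

[0] 0x24->0x02 len=5 : 64 ce cb 57 64
[1] 0x07->0x04 len=2 : a5 4c
[2] 0x17->0x0a len=6 : b2 00 71 25 cb 26
[3] 0x13->0x16 len=3 : 5f 93 1a
[4] 0x15->0x04 len=6 : 1a 5f 93 1a 71 25
query mem[0x07]=0x1a, mem[0x04]=0x1a, mem[0x0a]=0xb2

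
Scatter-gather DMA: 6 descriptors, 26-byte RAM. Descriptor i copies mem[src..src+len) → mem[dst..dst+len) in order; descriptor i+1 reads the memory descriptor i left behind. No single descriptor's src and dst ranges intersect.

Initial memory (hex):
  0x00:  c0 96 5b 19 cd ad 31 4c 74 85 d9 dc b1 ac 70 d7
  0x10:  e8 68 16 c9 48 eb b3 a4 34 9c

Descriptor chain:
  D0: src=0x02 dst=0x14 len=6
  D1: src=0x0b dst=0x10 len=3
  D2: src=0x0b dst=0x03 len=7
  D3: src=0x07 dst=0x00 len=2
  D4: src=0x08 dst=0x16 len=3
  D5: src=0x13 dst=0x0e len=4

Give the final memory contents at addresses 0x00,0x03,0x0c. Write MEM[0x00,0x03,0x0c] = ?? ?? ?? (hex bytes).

MEM[0x00,0x03,0x0c] = d7 dc b1

D0: mem[0x14..0x19] <- [5b 19 cd ad 31 4c]
D1: mem[0x10..0x12] <- [dc b1 ac]
D2: mem[0x03..0x09] <- [dc b1 ac 70 d7 dc b1]
D3: mem[0x00..0x01] <- [d7 dc]
D4: mem[0x16..0x18] <- [dc b1 d9]
D5: mem[0x0e..0x11] <- [c9 5b 19 dc]
query mem[0x00]=0xd7, mem[0x03]=0xdc, mem[0x0c]=0xb1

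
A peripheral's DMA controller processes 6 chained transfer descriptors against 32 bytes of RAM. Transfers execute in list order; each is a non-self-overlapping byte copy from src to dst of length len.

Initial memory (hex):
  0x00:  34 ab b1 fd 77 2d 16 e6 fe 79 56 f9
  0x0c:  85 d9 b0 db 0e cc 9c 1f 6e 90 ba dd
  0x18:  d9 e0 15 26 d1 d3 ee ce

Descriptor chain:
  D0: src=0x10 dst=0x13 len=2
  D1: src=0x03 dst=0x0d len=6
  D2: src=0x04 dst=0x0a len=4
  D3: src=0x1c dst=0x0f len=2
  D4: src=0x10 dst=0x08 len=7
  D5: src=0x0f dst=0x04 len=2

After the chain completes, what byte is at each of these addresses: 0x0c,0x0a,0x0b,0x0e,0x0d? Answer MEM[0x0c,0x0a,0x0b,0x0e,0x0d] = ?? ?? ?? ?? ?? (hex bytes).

MEM[0x0c,0x0a,0x0b,0x0e,0x0d] = cc fe 0e ba 90

D0: mem[0x13..0x14] <- [0e cc]
D1: mem[0x0d..0x12] <- [fd 77 2d 16 e6 fe]
D2: mem[0x0a..0x0d] <- [77 2d 16 e6]
D3: mem[0x0f..0x10] <- [d1 d3]
D4: mem[0x08..0x0e] <- [d3 e6 fe 0e cc 90 ba]
D5: mem[0x04..0x05] <- [d1 d3]
query mem[0x0c]=0xcc, mem[0x0a]=0xfe, mem[0x0b]=0x0e, mem[0x0e]=0xba, mem[0x0d]=0x90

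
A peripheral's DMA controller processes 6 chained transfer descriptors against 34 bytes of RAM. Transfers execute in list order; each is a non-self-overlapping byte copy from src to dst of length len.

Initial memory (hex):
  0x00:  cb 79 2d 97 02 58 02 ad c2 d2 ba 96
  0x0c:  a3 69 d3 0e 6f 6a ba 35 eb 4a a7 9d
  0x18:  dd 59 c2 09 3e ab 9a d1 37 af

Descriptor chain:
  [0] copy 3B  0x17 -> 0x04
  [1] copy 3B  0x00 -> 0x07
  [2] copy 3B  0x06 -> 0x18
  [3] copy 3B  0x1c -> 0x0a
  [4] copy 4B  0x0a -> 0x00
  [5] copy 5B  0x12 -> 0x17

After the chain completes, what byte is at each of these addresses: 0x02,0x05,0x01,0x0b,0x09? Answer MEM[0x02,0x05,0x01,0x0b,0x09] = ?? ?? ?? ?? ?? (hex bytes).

[0] 0x17->0x04 len=3 : 9d dd 59
[1] 0x00->0x07 len=3 : cb 79 2d
[2] 0x06->0x18 len=3 : 59 cb 79
[3] 0x1c->0x0a len=3 : 3e ab 9a
[4] 0x0a->0x00 len=4 : 3e ab 9a 69
[5] 0x12->0x17 len=5 : ba 35 eb 4a a7
query mem[0x02]=0x9a, mem[0x05]=0xdd, mem[0x01]=0xab, mem[0x0b]=0xab, mem[0x09]=0x2d

MEM[0x02,0x05,0x01,0x0b,0x09] = 9a dd ab ab 2d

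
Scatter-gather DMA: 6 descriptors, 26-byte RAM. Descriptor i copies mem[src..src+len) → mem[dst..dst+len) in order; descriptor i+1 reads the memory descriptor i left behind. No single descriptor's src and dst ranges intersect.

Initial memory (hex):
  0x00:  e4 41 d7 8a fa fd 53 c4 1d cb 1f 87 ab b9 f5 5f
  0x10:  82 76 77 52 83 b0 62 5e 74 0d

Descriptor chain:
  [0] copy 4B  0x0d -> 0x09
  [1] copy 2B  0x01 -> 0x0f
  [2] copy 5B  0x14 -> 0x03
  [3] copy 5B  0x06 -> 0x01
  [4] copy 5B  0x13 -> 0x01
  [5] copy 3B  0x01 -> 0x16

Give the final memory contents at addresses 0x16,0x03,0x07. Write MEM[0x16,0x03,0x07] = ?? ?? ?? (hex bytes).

[0] 0x0d->0x09 len=4 : b9 f5 5f 82
[1] 0x01->0x0f len=2 : 41 d7
[2] 0x14->0x03 len=5 : 83 b0 62 5e 74
[3] 0x06->0x01 len=5 : 5e 74 1d b9 f5
[4] 0x13->0x01 len=5 : 52 83 b0 62 5e
[5] 0x01->0x16 len=3 : 52 83 b0
query mem[0x16]=0x52, mem[0x03]=0xb0, mem[0x07]=0x74

MEM[0x16,0x03,0x07] = 52 b0 74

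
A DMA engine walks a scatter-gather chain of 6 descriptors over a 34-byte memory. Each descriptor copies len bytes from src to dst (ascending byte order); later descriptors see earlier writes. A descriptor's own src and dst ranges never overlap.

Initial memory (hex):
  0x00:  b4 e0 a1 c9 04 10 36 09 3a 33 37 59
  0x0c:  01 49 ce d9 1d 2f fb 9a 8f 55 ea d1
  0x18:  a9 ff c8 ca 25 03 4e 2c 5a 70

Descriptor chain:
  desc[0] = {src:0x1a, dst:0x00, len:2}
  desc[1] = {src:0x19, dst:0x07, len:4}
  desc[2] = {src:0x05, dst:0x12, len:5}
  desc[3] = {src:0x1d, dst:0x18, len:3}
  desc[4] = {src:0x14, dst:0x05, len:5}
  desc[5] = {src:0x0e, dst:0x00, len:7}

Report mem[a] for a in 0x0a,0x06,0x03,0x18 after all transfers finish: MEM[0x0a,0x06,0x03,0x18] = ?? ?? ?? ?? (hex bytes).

  after D0: wrote 2B at 0x00 = c8ca
  after D1: wrote 4B at 0x07 = ffc8ca25
  after D2: wrote 5B at 0x12 = 1036ffc8ca
  after D3: wrote 3B at 0x18 = 034e2c
  after D4: wrote 5B at 0x05 = ffc8cad103
  after D5: wrote 7B at 0x00 = ced91d2f1036ff
query mem[0x0a]=0x25, mem[0x06]=0xff, mem[0x03]=0x2f, mem[0x18]=0x03

MEM[0x0a,0x06,0x03,0x18] = 25 ff 2f 03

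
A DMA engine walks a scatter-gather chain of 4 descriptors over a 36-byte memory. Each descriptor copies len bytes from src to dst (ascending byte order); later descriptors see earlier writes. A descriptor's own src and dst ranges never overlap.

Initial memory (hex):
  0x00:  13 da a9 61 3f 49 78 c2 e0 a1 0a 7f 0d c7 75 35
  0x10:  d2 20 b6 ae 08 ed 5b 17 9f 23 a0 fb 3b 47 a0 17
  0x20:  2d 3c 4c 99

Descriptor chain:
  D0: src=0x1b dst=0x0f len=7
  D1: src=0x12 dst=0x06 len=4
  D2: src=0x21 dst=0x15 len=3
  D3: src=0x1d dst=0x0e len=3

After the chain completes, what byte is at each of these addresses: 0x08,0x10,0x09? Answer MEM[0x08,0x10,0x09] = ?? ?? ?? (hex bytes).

#0 dst[0x0f+7] := {0xfb,0x3b,0x47,0xa0,0x17,0x2d,0x3c}
#1 dst[0x06+4] := {0xa0,0x17,0x2d,0x3c}
#2 dst[0x15+3] := {0x3c,0x4c,0x99}
#3 dst[0x0e+3] := {0x47,0xa0,0x17}
query mem[0x08]=0x2d, mem[0x10]=0x17, mem[0x09]=0x3c

MEM[0x08,0x10,0x09] = 2d 17 3c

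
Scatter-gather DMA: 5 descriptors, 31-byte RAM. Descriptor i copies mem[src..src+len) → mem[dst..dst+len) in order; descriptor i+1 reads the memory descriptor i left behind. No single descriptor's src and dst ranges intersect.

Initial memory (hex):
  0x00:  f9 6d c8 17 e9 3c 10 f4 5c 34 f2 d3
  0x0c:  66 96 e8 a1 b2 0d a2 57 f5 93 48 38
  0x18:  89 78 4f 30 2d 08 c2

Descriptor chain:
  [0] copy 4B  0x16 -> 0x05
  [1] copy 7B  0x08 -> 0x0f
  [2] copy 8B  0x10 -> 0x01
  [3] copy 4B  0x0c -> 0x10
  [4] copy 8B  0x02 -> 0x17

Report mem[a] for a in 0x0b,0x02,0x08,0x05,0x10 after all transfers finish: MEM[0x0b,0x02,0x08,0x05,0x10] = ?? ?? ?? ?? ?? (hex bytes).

  after D0: wrote 4B at 0x05 = 48388978
  after D1: wrote 7B at 0x0f = 7834f2d36696e8
  after D2: wrote 8B at 0x01 = 34f2d36696e84838
  after D3: wrote 4B at 0x10 = 6696e878
  after D4: wrote 8B at 0x17 = f2d36696e8483834
query mem[0x0b]=0xd3, mem[0x02]=0xf2, mem[0x08]=0x38, mem[0x05]=0x96, mem[0x10]=0x66

MEM[0x0b,0x02,0x08,0x05,0x10] = d3 f2 38 96 66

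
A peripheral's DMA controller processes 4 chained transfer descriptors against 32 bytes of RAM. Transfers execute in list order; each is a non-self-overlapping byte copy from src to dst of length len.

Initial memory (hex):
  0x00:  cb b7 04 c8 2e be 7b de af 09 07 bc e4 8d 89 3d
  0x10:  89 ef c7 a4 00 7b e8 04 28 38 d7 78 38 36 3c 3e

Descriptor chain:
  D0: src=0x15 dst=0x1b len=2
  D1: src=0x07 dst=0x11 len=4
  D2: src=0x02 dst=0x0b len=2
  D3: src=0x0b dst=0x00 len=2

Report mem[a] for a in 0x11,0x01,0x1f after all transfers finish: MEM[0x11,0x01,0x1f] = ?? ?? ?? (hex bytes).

[0] 0x15->0x1b len=2 : 7b e8
[1] 0x07->0x11 len=4 : de af 09 07
[2] 0x02->0x0b len=2 : 04 c8
[3] 0x0b->0x00 len=2 : 04 c8
query mem[0x11]=0xde, mem[0x01]=0xc8, mem[0x1f]=0x3e

MEM[0x11,0x01,0x1f] = de c8 3e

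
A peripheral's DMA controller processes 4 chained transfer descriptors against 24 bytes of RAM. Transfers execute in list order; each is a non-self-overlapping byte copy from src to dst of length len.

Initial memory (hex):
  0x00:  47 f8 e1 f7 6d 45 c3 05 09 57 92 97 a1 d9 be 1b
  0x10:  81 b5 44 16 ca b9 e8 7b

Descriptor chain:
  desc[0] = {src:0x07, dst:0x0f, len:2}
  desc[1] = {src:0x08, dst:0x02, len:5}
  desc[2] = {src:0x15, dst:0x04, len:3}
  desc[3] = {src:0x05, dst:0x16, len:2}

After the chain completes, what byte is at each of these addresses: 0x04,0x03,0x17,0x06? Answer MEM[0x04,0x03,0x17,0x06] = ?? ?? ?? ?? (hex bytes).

MEM[0x04,0x03,0x17,0x06] = b9 57 7b 7b

D0: mem[0x0f..0x10] <- [05 09]
D1: mem[0x02..0x06] <- [09 57 92 97 a1]
D2: mem[0x04..0x06] <- [b9 e8 7b]
D3: mem[0x16..0x17] <- [e8 7b]
query mem[0x04]=0xb9, mem[0x03]=0x57, mem[0x17]=0x7b, mem[0x06]=0x7b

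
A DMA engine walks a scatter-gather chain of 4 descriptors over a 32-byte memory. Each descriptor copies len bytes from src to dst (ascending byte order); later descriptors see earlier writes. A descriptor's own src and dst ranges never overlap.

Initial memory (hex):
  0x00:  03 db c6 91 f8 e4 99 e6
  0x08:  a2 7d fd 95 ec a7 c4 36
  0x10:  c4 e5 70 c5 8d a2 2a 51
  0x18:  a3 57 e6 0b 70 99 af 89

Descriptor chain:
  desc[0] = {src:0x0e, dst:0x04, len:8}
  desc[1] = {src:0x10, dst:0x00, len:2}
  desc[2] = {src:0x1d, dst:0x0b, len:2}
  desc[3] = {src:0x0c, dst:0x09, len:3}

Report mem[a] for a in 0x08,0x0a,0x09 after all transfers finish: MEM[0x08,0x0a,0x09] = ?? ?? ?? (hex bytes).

  after D0: wrote 8B at 0x04 = c436c4e570c58da2
  after D1: wrote 2B at 0x00 = c4e5
  after D2: wrote 2B at 0x0b = 99af
  after D3: wrote 3B at 0x09 = afa7c4
query mem[0x08]=0x70, mem[0x0a]=0xa7, mem[0x09]=0xaf

MEM[0x08,0x0a,0x09] = 70 a7 af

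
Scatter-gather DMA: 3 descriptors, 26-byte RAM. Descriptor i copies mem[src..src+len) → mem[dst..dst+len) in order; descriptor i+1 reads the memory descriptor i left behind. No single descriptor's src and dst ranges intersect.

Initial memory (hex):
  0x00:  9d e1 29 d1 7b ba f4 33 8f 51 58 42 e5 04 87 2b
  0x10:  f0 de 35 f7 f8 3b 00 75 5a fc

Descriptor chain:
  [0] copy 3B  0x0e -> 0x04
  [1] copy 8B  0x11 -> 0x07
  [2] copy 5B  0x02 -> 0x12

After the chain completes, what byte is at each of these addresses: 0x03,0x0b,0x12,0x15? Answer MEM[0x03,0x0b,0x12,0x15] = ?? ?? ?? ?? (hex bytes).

D0: mem[0x04..0x06] <- [87 2b f0]
D1: mem[0x07..0x0e] <- [de 35 f7 f8 3b 00 75 5a]
D2: mem[0x12..0x16] <- [29 d1 87 2b f0]
query mem[0x03]=0xd1, mem[0x0b]=0x3b, mem[0x12]=0x29, mem[0x15]=0x2b

MEM[0x03,0x0b,0x12,0x15] = d1 3b 29 2b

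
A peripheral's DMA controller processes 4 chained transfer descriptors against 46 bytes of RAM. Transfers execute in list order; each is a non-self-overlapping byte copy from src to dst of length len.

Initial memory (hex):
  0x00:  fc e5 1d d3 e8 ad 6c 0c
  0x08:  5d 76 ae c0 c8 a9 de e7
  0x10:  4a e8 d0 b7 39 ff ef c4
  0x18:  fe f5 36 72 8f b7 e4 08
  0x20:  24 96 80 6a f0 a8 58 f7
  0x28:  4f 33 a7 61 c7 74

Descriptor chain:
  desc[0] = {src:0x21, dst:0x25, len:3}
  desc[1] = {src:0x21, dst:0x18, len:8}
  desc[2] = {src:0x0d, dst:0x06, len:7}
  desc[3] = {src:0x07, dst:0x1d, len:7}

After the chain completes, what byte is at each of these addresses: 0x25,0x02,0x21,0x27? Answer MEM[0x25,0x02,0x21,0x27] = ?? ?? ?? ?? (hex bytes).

D0: mem[0x25..0x27] <- [96 80 6a]
D1: mem[0x18..0x1f] <- [96 80 6a f0 96 80 6a 4f]
D2: mem[0x06..0x0c] <- [a9 de e7 4a e8 d0 b7]
D3: mem[0x1d..0x23] <- [de e7 4a e8 d0 b7 a9]
query mem[0x25]=0x96, mem[0x02]=0x1d, mem[0x21]=0xd0, mem[0x27]=0x6a

MEM[0x25,0x02,0x21,0x27] = 96 1d d0 6a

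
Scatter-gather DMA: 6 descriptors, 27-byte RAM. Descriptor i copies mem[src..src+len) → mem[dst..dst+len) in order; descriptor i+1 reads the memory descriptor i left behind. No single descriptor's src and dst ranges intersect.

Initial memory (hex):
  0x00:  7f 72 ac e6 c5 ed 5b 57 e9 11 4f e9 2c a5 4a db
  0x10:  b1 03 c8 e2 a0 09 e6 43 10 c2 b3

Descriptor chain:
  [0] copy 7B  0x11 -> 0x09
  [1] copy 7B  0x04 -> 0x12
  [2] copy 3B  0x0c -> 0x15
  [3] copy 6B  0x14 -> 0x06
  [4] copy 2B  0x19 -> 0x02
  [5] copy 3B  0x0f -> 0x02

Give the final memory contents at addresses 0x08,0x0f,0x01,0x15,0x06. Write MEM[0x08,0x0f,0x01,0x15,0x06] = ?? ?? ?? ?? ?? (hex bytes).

MEM[0x08,0x0f,0x01,0x15,0x06] = 09 43 72 a0 5b

[0] 0x11->0x09 len=7 : 03 c8 e2 a0 09 e6 43
[1] 0x04->0x12 len=7 : c5 ed 5b 57 e9 03 c8
[2] 0x0c->0x15 len=3 : a0 09 e6
[3] 0x14->0x06 len=6 : 5b a0 09 e6 c8 c2
[4] 0x19->0x02 len=2 : c2 b3
[5] 0x0f->0x02 len=3 : 43 b1 03
query mem[0x08]=0x09, mem[0x0f]=0x43, mem[0x01]=0x72, mem[0x15]=0xa0, mem[0x06]=0x5b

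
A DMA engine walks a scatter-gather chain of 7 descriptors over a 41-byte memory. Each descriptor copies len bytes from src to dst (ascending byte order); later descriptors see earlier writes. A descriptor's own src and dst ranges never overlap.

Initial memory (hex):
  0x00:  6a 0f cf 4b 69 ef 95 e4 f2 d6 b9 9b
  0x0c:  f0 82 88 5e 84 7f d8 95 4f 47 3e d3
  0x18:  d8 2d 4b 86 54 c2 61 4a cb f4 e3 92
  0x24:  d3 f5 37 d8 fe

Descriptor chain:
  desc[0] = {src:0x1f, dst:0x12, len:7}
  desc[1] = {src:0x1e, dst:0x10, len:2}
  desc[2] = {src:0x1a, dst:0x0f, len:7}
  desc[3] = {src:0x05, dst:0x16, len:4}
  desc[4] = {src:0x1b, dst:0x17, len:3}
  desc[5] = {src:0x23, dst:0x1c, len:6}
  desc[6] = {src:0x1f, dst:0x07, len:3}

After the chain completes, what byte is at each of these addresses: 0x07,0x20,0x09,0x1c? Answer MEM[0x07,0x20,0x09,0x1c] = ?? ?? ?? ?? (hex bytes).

[0] 0x1f->0x12 len=7 : 4a cb f4 e3 92 d3 f5
[1] 0x1e->0x10 len=2 : 61 4a
[2] 0x1a->0x0f len=7 : 4b 86 54 c2 61 4a cb
[3] 0x05->0x16 len=4 : ef 95 e4 f2
[4] 0x1b->0x17 len=3 : 86 54 c2
[5] 0x23->0x1c len=6 : 92 d3 f5 37 d8 fe
[6] 0x1f->0x07 len=3 : 37 d8 fe
query mem[0x07]=0x37, mem[0x20]=0xd8, mem[0x09]=0xfe, mem[0x1c]=0x92

MEM[0x07,0x20,0x09,0x1c] = 37 d8 fe 92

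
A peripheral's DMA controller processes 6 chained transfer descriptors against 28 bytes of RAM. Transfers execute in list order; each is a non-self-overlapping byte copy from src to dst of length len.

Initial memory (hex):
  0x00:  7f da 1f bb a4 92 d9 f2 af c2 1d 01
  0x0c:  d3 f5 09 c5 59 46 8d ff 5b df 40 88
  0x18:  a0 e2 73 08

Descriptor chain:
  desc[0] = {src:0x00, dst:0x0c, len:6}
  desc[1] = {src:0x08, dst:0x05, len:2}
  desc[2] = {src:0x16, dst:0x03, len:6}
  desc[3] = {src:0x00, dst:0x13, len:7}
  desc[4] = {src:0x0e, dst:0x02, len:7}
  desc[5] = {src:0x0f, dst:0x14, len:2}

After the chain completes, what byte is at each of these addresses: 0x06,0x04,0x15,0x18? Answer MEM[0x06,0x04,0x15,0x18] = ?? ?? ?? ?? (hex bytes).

MEM[0x06,0x04,0x15,0x18] = 8d a4 a4 a0

[0] 0x00->0x0c len=6 : 7f da 1f bb a4 92
[1] 0x08->0x05 len=2 : af c2
[2] 0x16->0x03 len=6 : 40 88 a0 e2 73 08
[3] 0x00->0x13 len=7 : 7f da 1f 40 88 a0 e2
[4] 0x0e->0x02 len=7 : 1f bb a4 92 8d 7f da
[5] 0x0f->0x14 len=2 : bb a4
query mem[0x06]=0x8d, mem[0x04]=0xa4, mem[0x15]=0xa4, mem[0x18]=0xa0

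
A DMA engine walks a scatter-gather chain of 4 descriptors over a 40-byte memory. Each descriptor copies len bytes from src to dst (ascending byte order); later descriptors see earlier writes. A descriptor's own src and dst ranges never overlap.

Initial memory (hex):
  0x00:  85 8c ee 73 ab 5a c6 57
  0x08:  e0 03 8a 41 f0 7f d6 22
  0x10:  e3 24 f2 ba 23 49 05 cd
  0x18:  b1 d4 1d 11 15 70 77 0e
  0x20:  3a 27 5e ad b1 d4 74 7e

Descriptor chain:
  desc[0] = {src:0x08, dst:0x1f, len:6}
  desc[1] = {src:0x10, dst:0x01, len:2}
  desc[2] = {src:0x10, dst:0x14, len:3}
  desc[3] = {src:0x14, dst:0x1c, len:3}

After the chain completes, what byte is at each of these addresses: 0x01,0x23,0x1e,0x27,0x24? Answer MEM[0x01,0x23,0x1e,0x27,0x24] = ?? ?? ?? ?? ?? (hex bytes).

MEM[0x01,0x23,0x1e,0x27,0x24] = e3 f0 f2 7e 7f

#0 dst[0x1f+6] := {0xe0,0x03,0x8a,0x41,0xf0,0x7f}
#1 dst[0x01+2] := {0xe3,0x24}
#2 dst[0x14+3] := {0xe3,0x24,0xf2}
#3 dst[0x1c+3] := {0xe3,0x24,0xf2}
query mem[0x01]=0xe3, mem[0x23]=0xf0, mem[0x1e]=0xf2, mem[0x27]=0x7e, mem[0x24]=0x7f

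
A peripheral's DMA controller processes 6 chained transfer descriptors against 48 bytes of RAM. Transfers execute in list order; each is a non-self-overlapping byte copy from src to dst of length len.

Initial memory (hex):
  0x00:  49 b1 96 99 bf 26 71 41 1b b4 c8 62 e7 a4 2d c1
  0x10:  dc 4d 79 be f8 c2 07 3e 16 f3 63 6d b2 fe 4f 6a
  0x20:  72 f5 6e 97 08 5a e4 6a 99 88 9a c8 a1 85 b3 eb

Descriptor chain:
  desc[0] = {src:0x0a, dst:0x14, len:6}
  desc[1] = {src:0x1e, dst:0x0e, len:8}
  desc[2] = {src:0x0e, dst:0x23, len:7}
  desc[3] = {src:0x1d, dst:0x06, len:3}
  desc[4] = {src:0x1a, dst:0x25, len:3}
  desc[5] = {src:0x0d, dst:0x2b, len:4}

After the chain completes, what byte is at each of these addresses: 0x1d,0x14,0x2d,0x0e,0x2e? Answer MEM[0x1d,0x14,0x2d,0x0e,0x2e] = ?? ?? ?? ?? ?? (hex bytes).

#0 dst[0x14+6] := {0xc8,0x62,0xe7,0xa4,0x2d,0xc1}
#1 dst[0x0e+8] := {0x4f,0x6a,0x72,0xf5,0x6e,0x97,0x08,0x5a}
#2 dst[0x23+7] := {0x4f,0x6a,0x72,0xf5,0x6e,0x97,0x08}
#3 dst[0x06+3] := {0xfe,0x4f,0x6a}
#4 dst[0x25+3] := {0x63,0x6d,0xb2}
#5 dst[0x2b+4] := {0xa4,0x4f,0x6a,0x72}
query mem[0x1d]=0xfe, mem[0x14]=0x08, mem[0x2d]=0x6a, mem[0x0e]=0x4f, mem[0x2e]=0x72

MEM[0x1d,0x14,0x2d,0x0e,0x2e] = fe 08 6a 4f 72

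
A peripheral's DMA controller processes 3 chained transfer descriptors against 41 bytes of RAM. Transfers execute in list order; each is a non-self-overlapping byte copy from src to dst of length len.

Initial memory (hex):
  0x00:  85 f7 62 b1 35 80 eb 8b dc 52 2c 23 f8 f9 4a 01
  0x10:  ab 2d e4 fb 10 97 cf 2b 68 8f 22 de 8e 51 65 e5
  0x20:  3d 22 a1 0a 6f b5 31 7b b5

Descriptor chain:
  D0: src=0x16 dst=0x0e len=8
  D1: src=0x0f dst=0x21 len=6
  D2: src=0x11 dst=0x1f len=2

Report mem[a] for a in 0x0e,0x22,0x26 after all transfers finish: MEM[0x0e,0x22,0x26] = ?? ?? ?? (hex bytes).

[0] 0x16->0x0e len=8 : cf 2b 68 8f 22 de 8e 51
[1] 0x0f->0x21 len=6 : 2b 68 8f 22 de 8e
[2] 0x11->0x1f len=2 : 8f 22
query mem[0x0e]=0xcf, mem[0x22]=0x68, mem[0x26]=0x8e

MEM[0x0e,0x22,0x26] = cf 68 8e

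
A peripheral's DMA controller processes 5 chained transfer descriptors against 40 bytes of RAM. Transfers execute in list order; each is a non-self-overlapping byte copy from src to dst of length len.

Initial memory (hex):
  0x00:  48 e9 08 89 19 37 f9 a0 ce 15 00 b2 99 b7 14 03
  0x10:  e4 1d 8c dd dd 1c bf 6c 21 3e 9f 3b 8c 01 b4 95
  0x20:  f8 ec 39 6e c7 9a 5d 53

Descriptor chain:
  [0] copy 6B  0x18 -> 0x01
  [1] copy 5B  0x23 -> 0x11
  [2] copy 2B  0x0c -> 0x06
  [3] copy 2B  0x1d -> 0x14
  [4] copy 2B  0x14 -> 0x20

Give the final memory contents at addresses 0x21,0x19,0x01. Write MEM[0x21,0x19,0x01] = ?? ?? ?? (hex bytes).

[0] 0x18->0x01 len=6 : 21 3e 9f 3b 8c 01
[1] 0x23->0x11 len=5 : 6e c7 9a 5d 53
[2] 0x0c->0x06 len=2 : 99 b7
[3] 0x1d->0x14 len=2 : 01 b4
[4] 0x14->0x20 len=2 : 01 b4
query mem[0x21]=0xb4, mem[0x19]=0x3e, mem[0x01]=0x21

MEM[0x21,0x19,0x01] = b4 3e 21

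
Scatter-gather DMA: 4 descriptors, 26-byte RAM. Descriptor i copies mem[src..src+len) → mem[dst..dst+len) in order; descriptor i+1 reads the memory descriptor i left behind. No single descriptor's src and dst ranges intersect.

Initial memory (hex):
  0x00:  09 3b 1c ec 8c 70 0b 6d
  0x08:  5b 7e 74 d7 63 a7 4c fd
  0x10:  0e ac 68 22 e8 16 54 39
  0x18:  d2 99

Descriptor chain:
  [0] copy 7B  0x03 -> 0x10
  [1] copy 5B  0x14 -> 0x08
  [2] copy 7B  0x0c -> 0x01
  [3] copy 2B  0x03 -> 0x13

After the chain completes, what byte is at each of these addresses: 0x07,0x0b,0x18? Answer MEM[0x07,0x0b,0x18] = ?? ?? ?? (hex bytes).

[0] 0x03->0x10 len=7 : ec 8c 70 0b 6d 5b 7e
[1] 0x14->0x08 len=5 : 6d 5b 7e 39 d2
[2] 0x0c->0x01 len=7 : d2 a7 4c fd ec 8c 70
[3] 0x03->0x13 len=2 : 4c fd
query mem[0x07]=0x70, mem[0x0b]=0x39, mem[0x18]=0xd2

MEM[0x07,0x0b,0x18] = 70 39 d2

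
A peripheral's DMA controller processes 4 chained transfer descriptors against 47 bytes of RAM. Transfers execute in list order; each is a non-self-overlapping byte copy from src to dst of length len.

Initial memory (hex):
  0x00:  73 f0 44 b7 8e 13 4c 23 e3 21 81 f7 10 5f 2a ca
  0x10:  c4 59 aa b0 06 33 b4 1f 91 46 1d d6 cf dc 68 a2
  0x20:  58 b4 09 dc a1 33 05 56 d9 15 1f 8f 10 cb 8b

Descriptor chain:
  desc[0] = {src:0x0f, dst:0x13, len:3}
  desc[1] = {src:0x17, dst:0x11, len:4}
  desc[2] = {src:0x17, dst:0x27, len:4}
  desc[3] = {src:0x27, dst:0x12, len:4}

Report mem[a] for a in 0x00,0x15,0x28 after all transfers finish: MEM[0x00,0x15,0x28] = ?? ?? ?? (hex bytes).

MEM[0x00,0x15,0x28] = 73 1d 91

[0] 0x0f->0x13 len=3 : ca c4 59
[1] 0x17->0x11 len=4 : 1f 91 46 1d
[2] 0x17->0x27 len=4 : 1f 91 46 1d
[3] 0x27->0x12 len=4 : 1f 91 46 1d
query mem[0x00]=0x73, mem[0x15]=0x1d, mem[0x28]=0x91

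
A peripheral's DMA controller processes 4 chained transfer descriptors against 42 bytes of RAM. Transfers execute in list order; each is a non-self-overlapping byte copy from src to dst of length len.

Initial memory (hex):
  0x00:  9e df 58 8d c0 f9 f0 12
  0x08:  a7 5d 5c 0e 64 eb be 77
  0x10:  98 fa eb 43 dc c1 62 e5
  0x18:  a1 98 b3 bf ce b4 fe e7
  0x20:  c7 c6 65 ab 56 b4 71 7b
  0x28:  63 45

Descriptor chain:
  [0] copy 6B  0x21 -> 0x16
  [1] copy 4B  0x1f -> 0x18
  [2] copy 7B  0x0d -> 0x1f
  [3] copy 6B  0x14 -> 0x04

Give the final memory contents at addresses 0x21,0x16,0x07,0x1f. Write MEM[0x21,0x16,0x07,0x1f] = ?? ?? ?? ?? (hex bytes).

  after D0: wrote 6B at 0x16 = c665ab56b471
  after D1: wrote 4B at 0x18 = e7c7c665
  after D2: wrote 7B at 0x1f = ebbe7798faeb43
  after D3: wrote 6B at 0x04 = dcc1c665e7c7
query mem[0x21]=0x77, mem[0x16]=0xc6, mem[0x07]=0x65, mem[0x1f]=0xeb

MEM[0x21,0x16,0x07,0x1f] = 77 c6 65 eb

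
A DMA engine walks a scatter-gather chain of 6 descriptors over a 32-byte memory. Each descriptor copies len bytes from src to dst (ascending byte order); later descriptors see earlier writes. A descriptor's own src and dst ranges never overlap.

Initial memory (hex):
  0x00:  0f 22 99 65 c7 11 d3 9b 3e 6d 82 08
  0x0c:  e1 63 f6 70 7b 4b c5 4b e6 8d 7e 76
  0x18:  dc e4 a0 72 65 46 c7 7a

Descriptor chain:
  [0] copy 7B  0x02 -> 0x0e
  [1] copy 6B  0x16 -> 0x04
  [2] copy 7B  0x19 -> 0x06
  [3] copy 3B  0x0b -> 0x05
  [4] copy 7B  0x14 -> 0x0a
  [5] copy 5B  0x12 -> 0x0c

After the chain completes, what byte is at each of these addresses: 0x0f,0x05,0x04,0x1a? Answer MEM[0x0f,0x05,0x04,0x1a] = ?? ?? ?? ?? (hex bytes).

MEM[0x0f,0x05,0x04,0x1a] = 8d c7 7e a0

[0] 0x02->0x0e len=7 : 99 65 c7 11 d3 9b 3e
[1] 0x16->0x04 len=6 : 7e 76 dc e4 a0 72
[2] 0x19->0x06 len=7 : e4 a0 72 65 46 c7 7a
[3] 0x0b->0x05 len=3 : c7 7a 63
[4] 0x14->0x0a len=7 : 3e 8d 7e 76 dc e4 a0
[5] 0x12->0x0c len=5 : d3 9b 3e 8d 7e
query mem[0x0f]=0x8d, mem[0x05]=0xc7, mem[0x04]=0x7e, mem[0x1a]=0xa0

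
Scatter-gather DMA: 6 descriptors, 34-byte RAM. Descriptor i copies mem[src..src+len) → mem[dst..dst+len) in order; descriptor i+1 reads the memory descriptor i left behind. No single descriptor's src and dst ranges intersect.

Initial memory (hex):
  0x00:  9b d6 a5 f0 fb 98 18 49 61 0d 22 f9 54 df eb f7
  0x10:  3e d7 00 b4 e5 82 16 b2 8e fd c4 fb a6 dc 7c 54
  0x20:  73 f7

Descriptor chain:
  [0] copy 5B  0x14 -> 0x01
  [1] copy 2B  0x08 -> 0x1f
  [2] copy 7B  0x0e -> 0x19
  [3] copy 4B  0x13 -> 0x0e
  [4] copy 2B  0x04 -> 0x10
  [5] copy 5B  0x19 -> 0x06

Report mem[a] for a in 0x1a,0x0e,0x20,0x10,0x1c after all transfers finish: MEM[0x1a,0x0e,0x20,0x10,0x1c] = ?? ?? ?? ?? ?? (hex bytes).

MEM[0x1a,0x0e,0x20,0x10,0x1c] = f7 b4 0d b2 d7

#0 dst[0x01+5] := {0xe5,0x82,0x16,0xb2,0x8e}
#1 dst[0x1f+2] := {0x61,0x0d}
#2 dst[0x19+7] := {0xeb,0xf7,0x3e,0xd7,0x00,0xb4,0xe5}
#3 dst[0x0e+4] := {0xb4,0xe5,0x82,0x16}
#4 dst[0x10+2] := {0xb2,0x8e}
#5 dst[0x06+5] := {0xeb,0xf7,0x3e,0xd7,0x00}
query mem[0x1a]=0xf7, mem[0x0e]=0xb4, mem[0x20]=0x0d, mem[0x10]=0xb2, mem[0x1c]=0xd7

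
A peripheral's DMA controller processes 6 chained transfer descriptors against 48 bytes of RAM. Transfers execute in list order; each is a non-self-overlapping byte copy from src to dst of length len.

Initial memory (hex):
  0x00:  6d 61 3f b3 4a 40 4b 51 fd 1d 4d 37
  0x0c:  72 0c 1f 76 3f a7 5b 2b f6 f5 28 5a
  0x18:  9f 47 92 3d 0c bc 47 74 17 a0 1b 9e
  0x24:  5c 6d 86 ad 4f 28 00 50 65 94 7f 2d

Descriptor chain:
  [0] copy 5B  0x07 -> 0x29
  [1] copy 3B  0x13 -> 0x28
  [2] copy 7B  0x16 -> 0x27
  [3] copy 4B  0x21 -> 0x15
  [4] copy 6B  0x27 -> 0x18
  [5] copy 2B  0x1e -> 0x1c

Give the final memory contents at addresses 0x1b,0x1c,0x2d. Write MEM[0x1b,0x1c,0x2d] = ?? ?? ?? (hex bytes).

  after D0: wrote 5B at 0x29 = 51fd1d4d37
  after D1: wrote 3B at 0x28 = 2bf6f5
  after D2: wrote 7B at 0x27 = 285a9f47923d0c
  after D3: wrote 4B at 0x15 = a01b9e5c
  after D4: wrote 6B at 0x18 = 285a9f47923d
  after D5: wrote 2B at 0x1c = 4774
query mem[0x1b]=0x47, mem[0x1c]=0x47, mem[0x2d]=0x0c

MEM[0x1b,0x1c,0x2d] = 47 47 0c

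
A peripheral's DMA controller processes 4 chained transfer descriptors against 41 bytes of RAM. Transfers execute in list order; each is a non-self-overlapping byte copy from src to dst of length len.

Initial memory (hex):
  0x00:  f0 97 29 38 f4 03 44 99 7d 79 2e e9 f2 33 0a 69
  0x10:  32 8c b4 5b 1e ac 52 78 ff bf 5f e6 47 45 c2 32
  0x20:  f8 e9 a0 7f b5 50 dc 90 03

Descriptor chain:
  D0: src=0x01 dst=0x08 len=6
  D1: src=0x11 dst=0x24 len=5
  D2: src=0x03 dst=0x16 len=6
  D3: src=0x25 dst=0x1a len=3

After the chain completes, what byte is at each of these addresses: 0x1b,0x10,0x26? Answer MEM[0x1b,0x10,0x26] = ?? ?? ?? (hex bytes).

MEM[0x1b,0x10,0x26] = 5b 32 5b

  after D0: wrote 6B at 0x08 = 972938f40344
  after D1: wrote 5B at 0x24 = 8cb45b1eac
  after D2: wrote 6B at 0x16 = 38f403449997
  after D3: wrote 3B at 0x1a = b45b1e
query mem[0x1b]=0x5b, mem[0x10]=0x32, mem[0x26]=0x5b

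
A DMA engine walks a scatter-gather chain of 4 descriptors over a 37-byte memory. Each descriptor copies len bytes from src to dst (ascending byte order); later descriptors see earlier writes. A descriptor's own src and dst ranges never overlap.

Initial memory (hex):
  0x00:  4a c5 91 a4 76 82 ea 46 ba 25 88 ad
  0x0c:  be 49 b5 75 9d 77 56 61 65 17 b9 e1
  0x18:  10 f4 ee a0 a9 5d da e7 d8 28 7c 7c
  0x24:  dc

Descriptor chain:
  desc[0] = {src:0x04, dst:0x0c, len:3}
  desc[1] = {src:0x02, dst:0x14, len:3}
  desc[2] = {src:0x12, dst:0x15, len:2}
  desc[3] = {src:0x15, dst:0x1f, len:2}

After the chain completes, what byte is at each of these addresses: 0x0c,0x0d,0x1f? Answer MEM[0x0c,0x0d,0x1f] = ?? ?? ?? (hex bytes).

#0 dst[0x0c+3] := {0x76,0x82,0xea}
#1 dst[0x14+3] := {0x91,0xa4,0x76}
#2 dst[0x15+2] := {0x56,0x61}
#3 dst[0x1f+2] := {0x56,0x61}
query mem[0x0c]=0x76, mem[0x0d]=0x82, mem[0x1f]=0x56

MEM[0x0c,0x0d,0x1f] = 76 82 56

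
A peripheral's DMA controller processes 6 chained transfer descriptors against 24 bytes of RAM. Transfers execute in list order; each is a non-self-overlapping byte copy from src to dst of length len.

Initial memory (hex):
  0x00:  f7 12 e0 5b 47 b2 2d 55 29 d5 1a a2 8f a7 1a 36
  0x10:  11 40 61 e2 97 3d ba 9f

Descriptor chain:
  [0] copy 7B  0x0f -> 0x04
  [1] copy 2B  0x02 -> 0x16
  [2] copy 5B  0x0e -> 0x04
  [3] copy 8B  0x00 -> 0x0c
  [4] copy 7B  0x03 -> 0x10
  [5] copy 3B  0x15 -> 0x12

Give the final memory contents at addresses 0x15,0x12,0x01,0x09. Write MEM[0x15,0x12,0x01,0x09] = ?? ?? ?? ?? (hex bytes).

MEM[0x15,0x12,0x01,0x09] = 61 61 12 97

  after D0: wrote 7B at 0x04 = 36114061e2973d
  after D1: wrote 2B at 0x16 = e05b
  after D2: wrote 5B at 0x04 = 1a36114061
  after D3: wrote 8B at 0x0c = f712e05b1a361140
  after D4: wrote 7B at 0x10 = 5b1a3611406197
  after D5: wrote 3B at 0x12 = 61975b
query mem[0x15]=0x61, mem[0x12]=0x61, mem[0x01]=0x12, mem[0x09]=0x97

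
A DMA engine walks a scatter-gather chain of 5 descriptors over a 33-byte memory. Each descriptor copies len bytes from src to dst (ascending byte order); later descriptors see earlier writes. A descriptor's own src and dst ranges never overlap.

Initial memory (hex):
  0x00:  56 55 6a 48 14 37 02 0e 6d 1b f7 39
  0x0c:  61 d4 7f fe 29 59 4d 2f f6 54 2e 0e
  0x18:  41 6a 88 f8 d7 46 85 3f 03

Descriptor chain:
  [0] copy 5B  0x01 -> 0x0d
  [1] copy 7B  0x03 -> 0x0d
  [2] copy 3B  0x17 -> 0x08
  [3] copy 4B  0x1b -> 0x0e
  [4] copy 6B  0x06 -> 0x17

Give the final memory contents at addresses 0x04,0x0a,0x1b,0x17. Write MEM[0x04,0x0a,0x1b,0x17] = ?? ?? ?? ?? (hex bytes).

#0 dst[0x0d+5] := {0x55,0x6a,0x48,0x14,0x37}
#1 dst[0x0d+7] := {0x48,0x14,0x37,0x02,0x0e,0x6d,0x1b}
#2 dst[0x08+3] := {0x0e,0x41,0x6a}
#3 dst[0x0e+4] := {0xf8,0xd7,0x46,0x85}
#4 dst[0x17+6] := {0x02,0x0e,0x0e,0x41,0x6a,0x39}
query mem[0x04]=0x14, mem[0x0a]=0x6a, mem[0x1b]=0x6a, mem[0x17]=0x02

MEM[0x04,0x0a,0x1b,0x17] = 14 6a 6a 02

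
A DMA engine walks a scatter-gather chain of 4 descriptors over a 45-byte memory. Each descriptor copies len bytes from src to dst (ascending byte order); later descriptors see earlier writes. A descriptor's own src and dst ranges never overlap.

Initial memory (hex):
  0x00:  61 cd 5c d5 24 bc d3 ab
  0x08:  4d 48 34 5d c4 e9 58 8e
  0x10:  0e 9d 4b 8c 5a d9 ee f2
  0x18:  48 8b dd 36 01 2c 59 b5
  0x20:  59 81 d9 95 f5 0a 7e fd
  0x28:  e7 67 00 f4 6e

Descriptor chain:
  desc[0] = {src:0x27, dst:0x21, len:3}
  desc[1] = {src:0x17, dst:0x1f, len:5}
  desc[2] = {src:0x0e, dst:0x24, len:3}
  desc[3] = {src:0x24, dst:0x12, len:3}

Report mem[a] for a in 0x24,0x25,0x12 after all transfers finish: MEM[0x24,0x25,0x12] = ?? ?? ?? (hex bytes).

MEM[0x24,0x25,0x12] = 58 8e 58

  after D0: wrote 3B at 0x21 = fde767
  after D1: wrote 5B at 0x1f = f2488bdd36
  after D2: wrote 3B at 0x24 = 588e0e
  after D3: wrote 3B at 0x12 = 588e0e
query mem[0x24]=0x58, mem[0x25]=0x8e, mem[0x12]=0x58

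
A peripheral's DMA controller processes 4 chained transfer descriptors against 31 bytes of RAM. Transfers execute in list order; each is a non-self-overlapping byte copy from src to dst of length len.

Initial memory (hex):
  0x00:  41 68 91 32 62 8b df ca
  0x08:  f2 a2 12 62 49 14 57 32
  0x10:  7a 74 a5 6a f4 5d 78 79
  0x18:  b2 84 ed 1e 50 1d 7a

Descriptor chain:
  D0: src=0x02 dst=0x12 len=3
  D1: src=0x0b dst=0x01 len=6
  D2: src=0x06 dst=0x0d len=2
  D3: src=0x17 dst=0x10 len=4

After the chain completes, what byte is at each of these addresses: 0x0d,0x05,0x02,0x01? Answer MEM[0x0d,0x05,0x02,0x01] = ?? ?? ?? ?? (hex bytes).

MEM[0x0d,0x05,0x02,0x01] = 7a 32 49 62

#0 dst[0x12+3] := {0x91,0x32,0x62}
#1 dst[0x01+6] := {0x62,0x49,0x14,0x57,0x32,0x7a}
#2 dst[0x0d+2] := {0x7a,0xca}
#3 dst[0x10+4] := {0x79,0xb2,0x84,0xed}
query mem[0x0d]=0x7a, mem[0x05]=0x32, mem[0x02]=0x49, mem[0x01]=0x62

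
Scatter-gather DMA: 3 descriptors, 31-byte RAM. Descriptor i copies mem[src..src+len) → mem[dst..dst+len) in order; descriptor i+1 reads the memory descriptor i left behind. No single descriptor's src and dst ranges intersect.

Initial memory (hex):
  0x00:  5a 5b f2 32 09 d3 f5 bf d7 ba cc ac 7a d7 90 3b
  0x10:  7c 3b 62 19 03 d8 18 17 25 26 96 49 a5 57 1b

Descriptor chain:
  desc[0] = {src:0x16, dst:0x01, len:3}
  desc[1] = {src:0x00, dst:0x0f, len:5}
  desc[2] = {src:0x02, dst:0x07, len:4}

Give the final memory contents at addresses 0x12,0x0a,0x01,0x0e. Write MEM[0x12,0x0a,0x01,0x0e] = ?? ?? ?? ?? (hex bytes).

D0: mem[0x01..0x03] <- [18 17 25]
D1: mem[0x0f..0x13] <- [5a 18 17 25 09]
D2: mem[0x07..0x0a] <- [17 25 09 d3]
query mem[0x12]=0x25, mem[0x0a]=0xd3, mem[0x01]=0x18, mem[0x0e]=0x90

MEM[0x12,0x0a,0x01,0x0e] = 25 d3 18 90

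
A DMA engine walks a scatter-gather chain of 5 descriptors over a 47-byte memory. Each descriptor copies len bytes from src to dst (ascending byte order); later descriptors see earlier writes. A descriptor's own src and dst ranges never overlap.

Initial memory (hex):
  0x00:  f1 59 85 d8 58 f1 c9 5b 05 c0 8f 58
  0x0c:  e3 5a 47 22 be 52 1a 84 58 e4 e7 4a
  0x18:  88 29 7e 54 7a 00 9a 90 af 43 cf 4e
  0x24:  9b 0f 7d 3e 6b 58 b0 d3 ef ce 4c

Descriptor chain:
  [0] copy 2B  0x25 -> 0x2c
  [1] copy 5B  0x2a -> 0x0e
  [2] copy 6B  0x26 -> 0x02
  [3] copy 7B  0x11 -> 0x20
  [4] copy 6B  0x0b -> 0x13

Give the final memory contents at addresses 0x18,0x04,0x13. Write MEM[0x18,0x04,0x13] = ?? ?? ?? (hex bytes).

#0 dst[0x2c+2] := {0x0f,0x7d}
#1 dst[0x0e+5] := {0xb0,0xd3,0x0f,0x7d,0x4c}
#2 dst[0x02+6] := {0x7d,0x3e,0x6b,0x58,0xb0,0xd3}
#3 dst[0x20+7] := {0x7d,0x4c,0x84,0x58,0xe4,0xe7,0x4a}
#4 dst[0x13+6] := {0x58,0xe3,0x5a,0xb0,0xd3,0x0f}
query mem[0x18]=0x0f, mem[0x04]=0x6b, mem[0x13]=0x58

MEM[0x18,0x04,0x13] = 0f 6b 58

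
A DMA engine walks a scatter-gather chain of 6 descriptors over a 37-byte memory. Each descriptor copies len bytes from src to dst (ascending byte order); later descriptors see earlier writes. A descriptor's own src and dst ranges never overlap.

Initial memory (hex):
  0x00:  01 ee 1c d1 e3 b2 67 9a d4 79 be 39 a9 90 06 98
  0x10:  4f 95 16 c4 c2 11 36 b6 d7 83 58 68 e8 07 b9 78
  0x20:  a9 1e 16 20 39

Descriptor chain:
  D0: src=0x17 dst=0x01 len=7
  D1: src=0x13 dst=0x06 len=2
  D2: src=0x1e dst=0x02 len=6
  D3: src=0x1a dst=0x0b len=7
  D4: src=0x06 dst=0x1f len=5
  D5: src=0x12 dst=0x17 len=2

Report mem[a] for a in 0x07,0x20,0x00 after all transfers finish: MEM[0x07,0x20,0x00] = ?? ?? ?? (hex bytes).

#0 dst[0x01+7] := {0xb6,0xd7,0x83,0x58,0x68,0xe8,0x07}
#1 dst[0x06+2] := {0xc4,0xc2}
#2 dst[0x02+6] := {0xb9,0x78,0xa9,0x1e,0x16,0x20}
#3 dst[0x0b+7] := {0x58,0x68,0xe8,0x07,0xb9,0x78,0xa9}
#4 dst[0x1f+5] := {0x16,0x20,0xd4,0x79,0xbe}
#5 dst[0x17+2] := {0x16,0xc4}
query mem[0x07]=0x20, mem[0x20]=0x20, mem[0x00]=0x01

MEM[0x07,0x20,0x00] = 20 20 01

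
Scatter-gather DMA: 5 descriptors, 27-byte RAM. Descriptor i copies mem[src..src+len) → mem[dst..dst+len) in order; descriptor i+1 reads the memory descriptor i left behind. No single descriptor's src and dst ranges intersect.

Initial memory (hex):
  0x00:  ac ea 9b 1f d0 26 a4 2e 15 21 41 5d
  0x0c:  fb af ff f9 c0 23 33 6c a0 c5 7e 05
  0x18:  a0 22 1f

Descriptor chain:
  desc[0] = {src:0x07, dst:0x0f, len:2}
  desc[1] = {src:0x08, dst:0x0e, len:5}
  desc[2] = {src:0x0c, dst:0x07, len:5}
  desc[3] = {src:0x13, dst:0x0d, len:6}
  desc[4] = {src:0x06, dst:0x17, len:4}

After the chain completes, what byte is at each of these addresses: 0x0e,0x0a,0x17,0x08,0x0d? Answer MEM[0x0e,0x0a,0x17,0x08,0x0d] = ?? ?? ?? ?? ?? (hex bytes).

MEM[0x0e,0x0a,0x17,0x08,0x0d] = a0 21 a4 af 6c

[0] 0x07->0x0f len=2 : 2e 15
[1] 0x08->0x0e len=5 : 15 21 41 5d fb
[2] 0x0c->0x07 len=5 : fb af 15 21 41
[3] 0x13->0x0d len=6 : 6c a0 c5 7e 05 a0
[4] 0x06->0x17 len=4 : a4 fb af 15
query mem[0x0e]=0xa0, mem[0x0a]=0x21, mem[0x17]=0xa4, mem[0x08]=0xaf, mem[0x0d]=0x6c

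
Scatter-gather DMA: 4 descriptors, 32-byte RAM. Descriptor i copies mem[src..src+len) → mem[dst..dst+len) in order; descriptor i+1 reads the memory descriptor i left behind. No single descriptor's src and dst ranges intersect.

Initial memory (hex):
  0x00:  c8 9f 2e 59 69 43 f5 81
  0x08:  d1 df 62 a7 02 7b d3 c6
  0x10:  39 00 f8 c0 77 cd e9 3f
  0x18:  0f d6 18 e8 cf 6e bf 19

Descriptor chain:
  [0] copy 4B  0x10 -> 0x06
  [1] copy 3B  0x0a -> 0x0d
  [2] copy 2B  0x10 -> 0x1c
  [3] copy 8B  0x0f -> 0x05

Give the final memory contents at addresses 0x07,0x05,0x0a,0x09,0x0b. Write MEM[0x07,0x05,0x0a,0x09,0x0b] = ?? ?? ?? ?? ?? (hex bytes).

MEM[0x07,0x05,0x0a,0x09,0x0b] = 00 02 77 c0 cd

[0] 0x10->0x06 len=4 : 39 00 f8 c0
[1] 0x0a->0x0d len=3 : 62 a7 02
[2] 0x10->0x1c len=2 : 39 00
[3] 0x0f->0x05 len=8 : 02 39 00 f8 c0 77 cd e9
query mem[0x07]=0x00, mem[0x05]=0x02, mem[0x0a]=0x77, mem[0x09]=0xc0, mem[0x0b]=0xcd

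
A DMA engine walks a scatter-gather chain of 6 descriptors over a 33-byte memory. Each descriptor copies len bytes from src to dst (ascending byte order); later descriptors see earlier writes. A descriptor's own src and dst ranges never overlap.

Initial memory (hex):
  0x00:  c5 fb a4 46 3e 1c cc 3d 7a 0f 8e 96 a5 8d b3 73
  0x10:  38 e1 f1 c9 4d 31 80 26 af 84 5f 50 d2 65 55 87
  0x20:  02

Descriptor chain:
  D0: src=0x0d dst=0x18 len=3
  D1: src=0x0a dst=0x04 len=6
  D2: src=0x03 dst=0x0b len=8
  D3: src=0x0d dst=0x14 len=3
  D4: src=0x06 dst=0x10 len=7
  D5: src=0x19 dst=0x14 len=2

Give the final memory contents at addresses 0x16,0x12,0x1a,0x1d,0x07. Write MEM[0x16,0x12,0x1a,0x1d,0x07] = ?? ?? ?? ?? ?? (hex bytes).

D0: mem[0x18..0x1a] <- [8d b3 73]
D1: mem[0x04..0x09] <- [8e 96 a5 8d b3 73]
D2: mem[0x0b..0x12] <- [46 8e 96 a5 8d b3 73 8e]
D3: mem[0x14..0x16] <- [96 a5 8d]
D4: mem[0x10..0x16] <- [a5 8d b3 73 8e 46 8e]
D5: mem[0x14..0x15] <- [b3 73]
query mem[0x16]=0x8e, mem[0x12]=0xb3, mem[0x1a]=0x73, mem[0x1d]=0x65, mem[0x07]=0x8d

MEM[0x16,0x12,0x1a,0x1d,0x07] = 8e b3 73 65 8d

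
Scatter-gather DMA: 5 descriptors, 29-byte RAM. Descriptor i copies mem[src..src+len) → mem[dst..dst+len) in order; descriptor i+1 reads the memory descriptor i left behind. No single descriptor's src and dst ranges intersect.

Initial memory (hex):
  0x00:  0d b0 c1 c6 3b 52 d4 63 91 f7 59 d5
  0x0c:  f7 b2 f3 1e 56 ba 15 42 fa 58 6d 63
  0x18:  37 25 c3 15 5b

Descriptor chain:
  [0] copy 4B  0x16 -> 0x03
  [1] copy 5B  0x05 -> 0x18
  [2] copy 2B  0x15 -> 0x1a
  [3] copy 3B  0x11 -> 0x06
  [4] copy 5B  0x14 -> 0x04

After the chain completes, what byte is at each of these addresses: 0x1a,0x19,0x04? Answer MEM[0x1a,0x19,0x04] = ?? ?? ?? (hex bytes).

MEM[0x1a,0x19,0x04] = 58 25 fa

D0: mem[0x03..0x06] <- [6d 63 37 25]
D1: mem[0x18..0x1c] <- [37 25 63 91 f7]
D2: mem[0x1a..0x1b] <- [58 6d]
D3: mem[0x06..0x08] <- [ba 15 42]
D4: mem[0x04..0x08] <- [fa 58 6d 63 37]
query mem[0x1a]=0x58, mem[0x19]=0x25, mem[0x04]=0xfa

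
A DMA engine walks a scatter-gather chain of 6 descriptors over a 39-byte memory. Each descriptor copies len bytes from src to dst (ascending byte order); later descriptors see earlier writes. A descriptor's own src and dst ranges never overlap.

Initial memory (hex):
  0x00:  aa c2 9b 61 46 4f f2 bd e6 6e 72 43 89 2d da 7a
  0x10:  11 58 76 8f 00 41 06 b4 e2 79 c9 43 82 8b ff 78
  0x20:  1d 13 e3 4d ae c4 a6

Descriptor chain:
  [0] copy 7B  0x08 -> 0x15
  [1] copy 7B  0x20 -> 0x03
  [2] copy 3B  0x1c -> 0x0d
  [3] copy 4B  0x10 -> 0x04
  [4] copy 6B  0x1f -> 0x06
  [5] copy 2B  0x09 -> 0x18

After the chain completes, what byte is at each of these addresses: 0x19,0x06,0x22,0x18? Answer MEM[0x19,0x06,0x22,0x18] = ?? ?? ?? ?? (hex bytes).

MEM[0x19,0x06,0x22,0x18] = 4d 78 e3 e3

  after D0: wrote 7B at 0x15 = e66e7243892dda
  after D1: wrote 7B at 0x03 = 1d13e34daec4a6
  after D2: wrote 3B at 0x0d = 828bff
  after D3: wrote 4B at 0x04 = 1158768f
  after D4: wrote 6B at 0x06 = 781d13e34dae
  after D5: wrote 2B at 0x18 = e34d
query mem[0x19]=0x4d, mem[0x06]=0x78, mem[0x22]=0xe3, mem[0x18]=0xe3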